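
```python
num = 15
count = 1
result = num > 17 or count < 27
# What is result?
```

Trace:
`num = 15` → num = 15
`count = 1` → count = 1
`result = num > 17 or count < 27` → result = True
So result = True

Answer: True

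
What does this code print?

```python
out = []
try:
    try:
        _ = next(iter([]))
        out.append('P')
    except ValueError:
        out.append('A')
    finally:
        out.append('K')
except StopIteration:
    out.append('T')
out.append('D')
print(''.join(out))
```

Execution trace: 'K' (inner finally) → 'T' (outer except StopIteration) → 'D' (after the try/except). Output: KTD

Answer: KTD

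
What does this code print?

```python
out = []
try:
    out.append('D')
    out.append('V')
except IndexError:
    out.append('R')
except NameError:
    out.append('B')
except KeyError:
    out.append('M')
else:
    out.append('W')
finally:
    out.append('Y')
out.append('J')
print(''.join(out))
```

Execution trace: 'D' (try body) → 'V' (try body, no exception) → 'W' (else) → 'Y' (finally) → 'J' (after the try/except). Output: DVWYJ

Answer: DVWYJ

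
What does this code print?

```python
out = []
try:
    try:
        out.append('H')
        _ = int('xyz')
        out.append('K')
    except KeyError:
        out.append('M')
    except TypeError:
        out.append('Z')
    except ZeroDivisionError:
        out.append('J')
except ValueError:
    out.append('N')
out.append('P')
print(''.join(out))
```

Execution trace: 'H' (inner try body) → 'N' (outer except ValueError) → 'P' (after the try/except). Output: HNP

Answer: HNP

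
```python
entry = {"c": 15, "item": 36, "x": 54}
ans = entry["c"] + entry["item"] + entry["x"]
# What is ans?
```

Trace:
`entry = {"c": 15, "item": 36, "x": 54}` → entry = {'c': 15, 'item': 36, 'x': 54}
`ans = entry["c"] + entry["item"] + entry["x"]` → ans = 105
So ans = 105

Answer: 105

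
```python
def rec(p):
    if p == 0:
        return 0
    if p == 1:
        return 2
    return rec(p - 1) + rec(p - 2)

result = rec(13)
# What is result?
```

Build up from base cases: rec(0)=0, rec(1)=2, rec(2)=2, rec(3)=4, rec(4)=6, rec(5)=10, rec(6)=16, ..., rec(13)=466

Answer: 466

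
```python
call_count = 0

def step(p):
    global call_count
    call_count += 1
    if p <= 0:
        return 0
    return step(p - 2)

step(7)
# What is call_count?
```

Linear recursion stepping by 2: 5 calls from p=7 down to ≤0.

Answer: 5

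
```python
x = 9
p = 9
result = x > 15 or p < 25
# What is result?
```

Trace:
`x = 9` → x = 9
`p = 9` → p = 9
`result = x > 15 or p < 25` → result = True
So result = True

Answer: True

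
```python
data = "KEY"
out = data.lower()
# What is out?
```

Trace:
`data = "KEY"` → data = 'KEY'
`out = data.lower()` → out = 'key'
So out = 'key'

Answer: 'key'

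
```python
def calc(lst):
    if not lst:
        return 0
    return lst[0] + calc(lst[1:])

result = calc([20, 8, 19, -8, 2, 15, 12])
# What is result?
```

20 + 8 + 19 + (-8) + 2 + 15 + 12 + 0 = 68

Answer: 68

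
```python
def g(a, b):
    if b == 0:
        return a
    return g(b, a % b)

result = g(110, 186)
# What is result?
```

g(110, 186) -> g(186, 110) -> g(110, 76) -> g(76, 34) -> g(34, 8) -> g(8, 2) -> g(2, 0) -> 2

Answer: 2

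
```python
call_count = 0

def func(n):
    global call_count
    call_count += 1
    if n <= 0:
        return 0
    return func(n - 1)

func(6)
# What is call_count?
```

Linear recursion stepping by 1: 7 calls from n=6 down to ≤0.

Answer: 7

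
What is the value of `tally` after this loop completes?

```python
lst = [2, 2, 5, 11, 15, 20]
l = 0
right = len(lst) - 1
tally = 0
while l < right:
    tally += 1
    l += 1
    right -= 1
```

Iterations until pointers meet (list length 6)
`tally` takes the values: 0 → 1 → 2 → 3

Answer: 3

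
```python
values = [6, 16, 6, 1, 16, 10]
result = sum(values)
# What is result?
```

Trace:
`values = [6, 16, 6, 1, 16, 10]` → values = [6, 16, 6, 1, 16, 10]
`result = sum(values)` → result = 55
So result = 55

Answer: 55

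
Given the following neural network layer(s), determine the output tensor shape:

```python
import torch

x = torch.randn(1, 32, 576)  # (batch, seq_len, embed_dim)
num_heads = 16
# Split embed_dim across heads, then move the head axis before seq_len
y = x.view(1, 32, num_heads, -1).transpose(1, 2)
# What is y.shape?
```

Input: (1, 32, 576) -> head_dim = 576 // 16 = 36; after view: (1, 32, 16, 36) -> after transpose(1, 2): (1, 16, 32, 36) -> Output: (1, 16, 32, 36)

Answer: (1, 16, 32, 36)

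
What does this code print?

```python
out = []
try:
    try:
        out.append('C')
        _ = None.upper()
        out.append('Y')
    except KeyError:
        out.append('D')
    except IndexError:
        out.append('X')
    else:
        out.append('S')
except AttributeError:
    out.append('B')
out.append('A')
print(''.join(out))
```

Execution trace: 'C' (try body) → 'B' (outer except AttributeError) → 'A' (after the try/except). Output: CBA

Answer: CBA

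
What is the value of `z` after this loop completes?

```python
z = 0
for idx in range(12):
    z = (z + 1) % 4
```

Increment mod 4, 12 times = 0
`z` takes the values: 0 → 1 → 2 → 3 → 0 → 1 → 2 → 3 → 0 → 1 → 2 → 3 → 0

Answer: 0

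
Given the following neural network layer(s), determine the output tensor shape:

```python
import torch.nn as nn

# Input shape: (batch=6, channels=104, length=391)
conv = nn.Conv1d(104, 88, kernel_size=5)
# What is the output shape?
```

Input: (6, 104, 391) -> Output: (6, 88, 387)

Answer: (6, 88, 387)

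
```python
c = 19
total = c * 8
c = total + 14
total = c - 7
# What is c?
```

Trace:
`c = 19` → c = 19
`total = c * 8` → total = 152
`c = total + 14` → c = 166
`total = c - 7` → total = 159
So c = 166

Answer: 166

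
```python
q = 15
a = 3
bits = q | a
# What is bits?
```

Trace:
`q = 15` → q = 15
`a = 3` → a = 3
`bits = q | a` → bits = 15
So bits = 15

Answer: 15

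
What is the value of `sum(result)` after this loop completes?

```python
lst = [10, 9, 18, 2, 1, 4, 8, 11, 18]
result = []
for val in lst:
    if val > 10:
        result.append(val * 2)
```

Sum of doubled values > 10
`result` takes the values: [] → [36] → [36, 22] → [36, 22, 36]
So `sum(result)` = 94

Answer: 94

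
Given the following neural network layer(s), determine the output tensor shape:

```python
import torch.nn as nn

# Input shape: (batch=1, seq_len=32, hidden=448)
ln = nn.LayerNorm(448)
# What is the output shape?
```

Input: (1, 32, 448) -> Output: (1, 32, 448)

Answer: (1, 32, 448)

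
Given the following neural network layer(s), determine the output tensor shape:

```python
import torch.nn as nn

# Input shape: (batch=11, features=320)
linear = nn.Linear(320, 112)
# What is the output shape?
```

Input: (11, 320) -> Output: (11, 112)

Answer: (11, 112)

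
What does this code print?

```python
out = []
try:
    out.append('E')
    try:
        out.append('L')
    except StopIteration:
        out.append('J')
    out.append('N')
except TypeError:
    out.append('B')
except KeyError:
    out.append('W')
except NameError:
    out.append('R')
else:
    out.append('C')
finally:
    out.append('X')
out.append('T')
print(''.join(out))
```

Execution trace: 'E' (try body) → 'L' (inner try body, no exception) → 'N' (try body, no exception) → 'C' (else) → 'X' (finally) → 'T' (after the try/except). Output: ELNCXT

Answer: ELNCXT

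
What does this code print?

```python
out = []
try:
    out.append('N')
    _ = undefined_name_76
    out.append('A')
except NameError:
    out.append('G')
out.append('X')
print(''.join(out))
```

Execution trace: 'N' (try body) → 'G' (except NameError) → 'X' (after the try/except). Output: NGX

Answer: NGX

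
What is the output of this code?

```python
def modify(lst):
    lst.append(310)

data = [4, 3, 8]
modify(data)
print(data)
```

Key concept: function modifies passed list.
Step by step:
`data = [4, 3, 8]` → data = [4, 3, 8]
`modify(data)` → data = [4, 3, 8, 310]
`print(data)` → prints [4, 3, 8, 310]

Answer: [4, 3, 8, 310]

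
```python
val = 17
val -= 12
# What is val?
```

Trace:
`val = 17` → val = 17
`val -= 12` → val = 5
So val = 5

Answer: 5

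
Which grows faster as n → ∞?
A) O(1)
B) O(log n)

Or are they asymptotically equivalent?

O(1) vs O(log n): Higher order terms dominate.

Answer: B) O(log n) grows faster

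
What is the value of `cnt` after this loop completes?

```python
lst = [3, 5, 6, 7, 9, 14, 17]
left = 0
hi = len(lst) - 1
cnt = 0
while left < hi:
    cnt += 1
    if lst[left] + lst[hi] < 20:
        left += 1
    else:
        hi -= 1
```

Steps to find pair summing to 20
`cnt` takes the values: 0 → 1 → 2 → 3 → 4 → 5 → 6

Answer: 6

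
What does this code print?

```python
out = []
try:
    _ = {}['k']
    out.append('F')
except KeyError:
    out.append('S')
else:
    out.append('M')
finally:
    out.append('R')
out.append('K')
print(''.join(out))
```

Execution trace: 'S' (except KeyError) → 'R' (finally) → 'K' (after the try/except). Output: SRK

Answer: SRK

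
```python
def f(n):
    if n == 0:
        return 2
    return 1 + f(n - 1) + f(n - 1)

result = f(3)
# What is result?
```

f(n) = 1 + 2·f(n-1), f(0)=2. Closed form: (2+1)·2^3 - 1 = 23.

Answer: 23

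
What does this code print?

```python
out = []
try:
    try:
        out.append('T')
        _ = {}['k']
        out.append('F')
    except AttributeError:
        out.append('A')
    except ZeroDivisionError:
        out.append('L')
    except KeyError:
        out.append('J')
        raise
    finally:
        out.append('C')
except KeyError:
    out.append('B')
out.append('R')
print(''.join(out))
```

Execution trace: 'T' (inner try body) → 'J' (inner except KeyError) → 'C' (inner finally) → 'B' (outer except KeyError) → 'R' (after the try/except). Output: TJCBR

Answer: TJCBR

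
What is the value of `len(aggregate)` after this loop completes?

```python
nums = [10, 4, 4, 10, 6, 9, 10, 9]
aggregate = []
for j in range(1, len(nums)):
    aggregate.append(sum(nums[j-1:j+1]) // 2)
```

Number of 2-element averages
`aggregate` takes the values: [] → [7] → [7, 4] → [7, 4, 7] → [7, 4, 7, 8] → [7, 4, 7, 8, 7] → [7, 4, 7, 8, 7, 9] → [7, 4, 7, 8, 7, 9, 9]
So `len(aggregate)` = 7

Answer: 7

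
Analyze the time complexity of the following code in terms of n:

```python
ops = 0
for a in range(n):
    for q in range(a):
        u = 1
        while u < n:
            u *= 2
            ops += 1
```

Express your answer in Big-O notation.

Each loop level contributes: n × n × log n. Multiplying the contributions gives O(n^2 log n).

Answer: O(n^2 log n)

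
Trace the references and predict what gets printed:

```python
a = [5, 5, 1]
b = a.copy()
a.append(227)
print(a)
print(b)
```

Key concept: list.copy() creates independent copy.
Step by step:
`a = [5, 5, 1]` → a = [5, 5, 1]
`b = a.copy()` → b = [5, 5, 1]
`a.append(227)` → a = [5, 5, 1, 227]
`print(a)` → prints [5, 5, 1, 227]
`print(b)` → prints [5, 5, 1]

Answer:
[5, 5, 1, 227]
[5, 5, 1]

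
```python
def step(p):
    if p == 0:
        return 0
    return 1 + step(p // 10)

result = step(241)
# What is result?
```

Count of digits of 241: 3

Answer: 3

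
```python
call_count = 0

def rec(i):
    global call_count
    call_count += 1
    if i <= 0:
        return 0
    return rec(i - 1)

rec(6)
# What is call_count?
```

Linear recursion stepping by 1: 7 calls from i=6 down to ≤0.

Answer: 7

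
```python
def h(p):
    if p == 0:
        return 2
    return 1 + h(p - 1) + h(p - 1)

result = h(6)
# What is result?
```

h(p) = 1 + 2·h(p-1), h(0)=2. Closed form: (2+1)·2^6 - 1 = 191.

Answer: 191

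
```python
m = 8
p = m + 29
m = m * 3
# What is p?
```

Trace:
`m = 8` → m = 8
`p = m + 29` → p = 37
`m = m * 3` → m = 24
So p = 37

Answer: 37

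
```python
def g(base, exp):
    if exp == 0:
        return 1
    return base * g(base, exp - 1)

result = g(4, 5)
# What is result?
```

g(4, 5) = 4 * 4 * 4 * 4 * 4 = 1024

Answer: 1024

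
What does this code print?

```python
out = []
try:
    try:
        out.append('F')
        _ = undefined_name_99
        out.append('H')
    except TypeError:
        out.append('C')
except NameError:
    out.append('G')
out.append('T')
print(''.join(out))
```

Execution trace: 'F' (try body) → 'G' (outer except NameError) → 'T' (after the try/except). Output: FGT

Answer: FGT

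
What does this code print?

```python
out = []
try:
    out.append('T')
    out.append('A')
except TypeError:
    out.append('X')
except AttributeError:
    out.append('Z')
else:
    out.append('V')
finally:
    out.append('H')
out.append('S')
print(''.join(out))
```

Execution trace: 'T' (try body) → 'A' (try body, no exception) → 'V' (else) → 'H' (finally) → 'S' (after the try/except). Output: TAVHS

Answer: TAVHS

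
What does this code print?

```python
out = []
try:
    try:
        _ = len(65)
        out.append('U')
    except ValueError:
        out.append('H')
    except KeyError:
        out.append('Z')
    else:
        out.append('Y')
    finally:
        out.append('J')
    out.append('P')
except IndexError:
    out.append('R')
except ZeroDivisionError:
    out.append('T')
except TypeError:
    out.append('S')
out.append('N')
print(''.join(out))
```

Execution trace: 'J' (inner finally) → 'S' (except TypeError) → 'N' (after the try/except). Output: JSN

Answer: JSN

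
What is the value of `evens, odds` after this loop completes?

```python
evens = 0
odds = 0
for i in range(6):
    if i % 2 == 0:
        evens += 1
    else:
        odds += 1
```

Count evens and odds in range(6)
`evens, odds` takes the values: (0, 0) → (1, 0) → (1, 1) → (2, 1) → (2, 2) → (3, 2) → (3, 3)

Answer: 3, 3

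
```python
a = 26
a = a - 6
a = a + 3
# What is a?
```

Trace:
`a = 26` → a = 26
`a = a - 6` → a = 20
`a = a + 3` → a = 23
So a = 23

Answer: 23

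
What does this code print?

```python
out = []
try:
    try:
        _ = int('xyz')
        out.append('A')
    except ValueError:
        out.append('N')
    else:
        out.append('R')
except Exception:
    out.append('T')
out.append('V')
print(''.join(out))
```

Execution trace: 'N' (inner except ValueError) → 'V' (after the try/except). Output: NV

Answer: NV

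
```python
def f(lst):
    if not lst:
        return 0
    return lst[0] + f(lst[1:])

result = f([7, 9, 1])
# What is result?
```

7 + 9 + 1 + 0 = 17

Answer: 17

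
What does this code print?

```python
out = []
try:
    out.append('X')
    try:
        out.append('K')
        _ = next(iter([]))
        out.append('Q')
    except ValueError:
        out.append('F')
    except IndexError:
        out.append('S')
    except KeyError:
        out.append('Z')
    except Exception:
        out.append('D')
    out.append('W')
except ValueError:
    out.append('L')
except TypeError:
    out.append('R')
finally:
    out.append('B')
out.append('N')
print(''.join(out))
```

Execution trace: 'X' (try body) → 'K' (inner try body) → 'D' (inner except Exception) → 'W' (try body, no exception) → 'B' (finally) → 'N' (after the try/except). Output: XKDWBN

Answer: XKDWBN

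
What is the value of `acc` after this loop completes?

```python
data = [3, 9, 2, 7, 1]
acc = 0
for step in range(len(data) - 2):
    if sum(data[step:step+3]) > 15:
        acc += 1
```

Count windows with sum > 15
`acc` takes the values: 0 → 1

Answer: 1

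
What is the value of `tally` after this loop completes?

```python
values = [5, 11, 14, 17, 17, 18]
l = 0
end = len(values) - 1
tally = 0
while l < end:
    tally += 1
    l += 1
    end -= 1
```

Iterations until pointers meet (list length 6)
`tally` takes the values: 0 → 1 → 2 → 3

Answer: 3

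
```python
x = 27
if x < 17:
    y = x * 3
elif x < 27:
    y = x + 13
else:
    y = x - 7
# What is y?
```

Trace:
`x = 27` → x = 27
`if x < 17: ...` → x < 17 is False, x < 27 is False, take else branch → y = 20
So y = 20

Answer: 20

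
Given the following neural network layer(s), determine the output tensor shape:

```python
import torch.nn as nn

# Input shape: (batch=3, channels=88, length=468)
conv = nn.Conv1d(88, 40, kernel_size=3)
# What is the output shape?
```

Input: (3, 88, 468) -> Output: (3, 40, 466)

Answer: (3, 40, 466)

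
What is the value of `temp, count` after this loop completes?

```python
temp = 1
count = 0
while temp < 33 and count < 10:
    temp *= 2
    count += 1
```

Double until >= 33 or 10 iterations
`temp, count` takes the values: (1, 0) → (2, 0) → (2, 1) → (4, 1) → (4, 2) → (8, 2) → (8, 3) → (16, 3) → (16, 4) → (32, 4) → (32, 5) → (64, 5) → (64, 6)

Answer: 64, 6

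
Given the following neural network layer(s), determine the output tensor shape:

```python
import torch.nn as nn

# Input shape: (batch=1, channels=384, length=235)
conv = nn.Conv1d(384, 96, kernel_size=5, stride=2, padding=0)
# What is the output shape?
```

Input: (1, 384, 235) -> Output: (1, 96, 116)

Answer: (1, 96, 116)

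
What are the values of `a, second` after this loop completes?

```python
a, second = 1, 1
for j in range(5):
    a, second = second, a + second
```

Fibonacci: after 5 iterations
`a, second` takes the values: (1, 1) → (1, 2) → (2, 3) → (3, 5) → (5, 8) → (8, 13)

Answer: 8, 13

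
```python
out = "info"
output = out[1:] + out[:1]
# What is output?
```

Trace:
`out = "info"` → out = 'info'
`output = out[1:] + out[:1]` → output = 'nfoi'
So output = 'nfoi'

Answer: 'nfoi'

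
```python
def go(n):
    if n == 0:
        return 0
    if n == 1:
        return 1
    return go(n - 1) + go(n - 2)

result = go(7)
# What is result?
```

Build up from base cases: go(0)=0, go(1)=1, go(2)=1, go(3)=2, go(4)=3, go(5)=5, go(6)=8, ..., go(7)=13

Answer: 13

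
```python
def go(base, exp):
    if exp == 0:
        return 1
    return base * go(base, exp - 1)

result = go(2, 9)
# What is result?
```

go(2, 9) = 2 * 2 * 2 * 2 * 2 * 2 * 2 * 2 * 2 = 512

Answer: 512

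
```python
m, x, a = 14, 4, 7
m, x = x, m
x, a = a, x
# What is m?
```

Trace:
`m, x, a = 14, 4, 7` → m = 14; x = 4; a = 7
`m, x = x, m` → m = 4; x = 14
`x, a = a, x` → x = 7; a = 14
So m = 4

Answer: 4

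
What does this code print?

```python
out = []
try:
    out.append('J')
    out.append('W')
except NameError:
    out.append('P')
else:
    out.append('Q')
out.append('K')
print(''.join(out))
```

Execution trace: 'J' (try body) → 'W' (try body, no exception) → 'Q' (else) → 'K' (after the try/except). Output: JWQK

Answer: JWQK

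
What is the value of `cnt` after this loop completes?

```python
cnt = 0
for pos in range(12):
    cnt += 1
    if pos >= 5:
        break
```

Loop breaks when pos reaches 5, cnt is 6
`cnt` takes the values: 0 → 1 → 2 → 3 → 4 → 5 → 6

Answer: 6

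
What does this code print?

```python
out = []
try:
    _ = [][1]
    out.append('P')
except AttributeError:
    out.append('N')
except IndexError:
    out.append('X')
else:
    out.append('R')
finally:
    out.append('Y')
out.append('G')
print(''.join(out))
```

Execution trace: 'X' (except IndexError) → 'Y' (finally) → 'G' (after the try/except). Output: XYG

Answer: XYG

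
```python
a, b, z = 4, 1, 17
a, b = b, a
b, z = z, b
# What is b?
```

Trace:
`a, b, z = 4, 1, 17` → a = 4; b = 1; z = 17
`a, b = b, a` → a = 1; b = 4
`b, z = z, b` → b = 17; z = 4
So b = 17

Answer: 17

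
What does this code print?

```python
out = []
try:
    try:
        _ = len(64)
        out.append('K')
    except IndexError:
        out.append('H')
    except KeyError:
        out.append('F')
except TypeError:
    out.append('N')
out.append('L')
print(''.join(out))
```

Execution trace: 'N' (outer except TypeError) → 'L' (after the try/except). Output: NL

Answer: NL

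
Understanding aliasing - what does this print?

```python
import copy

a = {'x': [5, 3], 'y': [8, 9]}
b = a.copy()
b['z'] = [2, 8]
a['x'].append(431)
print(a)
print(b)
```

Key concept: shallow copy of dict with mutable values.
Step by step:
`a = {'x': [5, 3], 'y': [8, 9]}` → a = {'x': [5, 3], 'y': [8, 9]}
`b = a.copy()` → b = {'x': [5, 3], 'y': [8, 9]}
`b['z'] = [2, 8]` → b = {'x': [5, 3], 'y': [8, 9], 'z': [2, 8]}
`a['x'].append(431)` → a = {'x': [5, 3, 431], 'y': [8, 9]}; b = {'x': [5, 3, 431], 'y': [8, 9], 'z': [2, 8]}
`print(a)` → prints {'x': [5, 3, 431], 'y': [8, 9]}
`print(b)` → prints {'x': [5, 3, 431], 'y': [8, 9], 'z': [2, 8]}

Answer:
{'x': [5, 3, 431], 'y': [8, 9]}
{'x': [5, 3, 431], 'y': [8, 9], 'z': [2, 8]}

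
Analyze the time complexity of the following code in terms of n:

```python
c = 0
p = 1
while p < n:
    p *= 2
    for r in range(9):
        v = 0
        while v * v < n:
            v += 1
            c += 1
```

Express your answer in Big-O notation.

Each loop level contributes: log n × 1 × √n. Multiplying the contributions gives O(√n log n).

Answer: O(√n log n)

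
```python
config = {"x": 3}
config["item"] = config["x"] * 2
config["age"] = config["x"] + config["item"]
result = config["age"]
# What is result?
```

Trace:
`config = {"x": 3}` → config = {'x': 3}
`config["item"] = config["x"] * 2` → config = {'x': 3, 'item': 6}
`config["age"] = config["x"] + config["item"]` → config = {'x': 3, 'item': 6, 'age': 9}
`result = config["age"]` → result = 9
So result = 9

Answer: 9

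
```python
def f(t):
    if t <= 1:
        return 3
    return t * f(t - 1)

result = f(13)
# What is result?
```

f(13) = 13 * 12 * 11 * 10 * 9 * 8 * 7 * 6 * 5 * 4 * 3 * 2 * 3 = 18681062400

Answer: 18681062400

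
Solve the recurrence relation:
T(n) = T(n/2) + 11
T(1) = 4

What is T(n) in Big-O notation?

Each step divides n by 2 and adds 11. After log_2(n) steps we reach T(1)=4. So T(n) = 11·log_2(n) + 4 = O(log n).

Answer: O(log n)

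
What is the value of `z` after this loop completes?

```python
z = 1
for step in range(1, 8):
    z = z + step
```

Start at 1, add 1 through 7
`z` takes the values: 1 → 2 → 4 → 7 → 11 → 16 → 22 → 29

Answer: 29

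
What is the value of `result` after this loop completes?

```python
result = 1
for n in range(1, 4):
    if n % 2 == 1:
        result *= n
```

Product of odd numbers 1 to 3
`result` takes the values: 1 → 3

Answer: 3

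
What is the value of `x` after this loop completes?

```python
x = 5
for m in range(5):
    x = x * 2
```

Multiply by 2, 5 times: 5 * 2^5 = 160
`x` takes the values: 5 → 10 → 20 → 40 → 80 → 160

Answer: 160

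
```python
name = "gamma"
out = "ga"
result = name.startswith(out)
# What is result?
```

Trace:
`name = "gamma"` → name = 'gamma'
`out = "ga"` → out = 'ga'
`result = name.startswith(out)` → result = True
So result = True

Answer: True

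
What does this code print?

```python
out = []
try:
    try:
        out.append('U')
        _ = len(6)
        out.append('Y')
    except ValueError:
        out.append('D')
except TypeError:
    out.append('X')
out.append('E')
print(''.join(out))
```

Execution trace: 'U' (try body) → 'X' (outer except TypeError) → 'E' (after the try/except). Output: UXE

Answer: UXE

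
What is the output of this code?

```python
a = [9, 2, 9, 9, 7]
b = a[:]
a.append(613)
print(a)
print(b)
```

Key concept: slice [:] creates copy.
Step by step:
`a = [9, 2, 9, 9, 7]` → a = [9, 2, 9, 9, 7]
`b = a[:]` → b = [9, 2, 9, 9, 7]
`a.append(613)` → a = [9, 2, 9, 9, 7, 613]
`print(a)` → prints [9, 2, 9, 9, 7, 613]
`print(b)` → prints [9, 2, 9, 9, 7]

Answer:
[9, 2, 9, 9, 7, 613]
[9, 2, 9, 9, 7]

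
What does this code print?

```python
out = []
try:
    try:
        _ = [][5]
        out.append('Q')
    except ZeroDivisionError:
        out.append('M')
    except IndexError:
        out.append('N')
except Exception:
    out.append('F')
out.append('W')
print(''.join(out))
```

Execution trace: 'N' (inner except IndexError) → 'W' (after the try/except). Output: NW

Answer: NW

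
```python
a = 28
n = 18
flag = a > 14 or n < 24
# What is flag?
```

Trace:
`a = 28` → a = 28
`n = 18` → n = 18
`flag = a > 14 or n < 24` → flag = True
So flag = True

Answer: True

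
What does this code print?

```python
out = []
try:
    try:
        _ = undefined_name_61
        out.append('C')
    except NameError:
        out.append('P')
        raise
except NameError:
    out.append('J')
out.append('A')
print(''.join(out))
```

Execution trace: 'P' (except NameError) → 'J' (outer except NameError) → 'A' (after the try/except). Output: PJA

Answer: PJA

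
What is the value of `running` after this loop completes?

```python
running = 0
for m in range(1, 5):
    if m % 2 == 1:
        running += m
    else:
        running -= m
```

Add odd, subtract even
`running` takes the values: 0 → 1 → -1 → 2 → -2

Answer: -2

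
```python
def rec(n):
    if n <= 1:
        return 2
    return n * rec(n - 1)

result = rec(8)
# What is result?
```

rec(8) = 8 * 7 * 6 * 5 * 4 * 3 * 2 * 2 = 80640

Answer: 80640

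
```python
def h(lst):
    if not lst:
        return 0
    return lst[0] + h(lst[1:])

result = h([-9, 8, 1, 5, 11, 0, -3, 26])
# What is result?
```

(-9) + 8 + 1 + 5 + 11 + 0 + (-3) + 26 + 0 = 39

Answer: 39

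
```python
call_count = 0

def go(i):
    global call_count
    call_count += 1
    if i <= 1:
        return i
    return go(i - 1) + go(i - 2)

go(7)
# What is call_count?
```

Calls(i) = 1 + Calls(i-1) + Calls(i-2); Calls(0)=Calls(1)=1. For i=7 this gives 41.

Answer: 41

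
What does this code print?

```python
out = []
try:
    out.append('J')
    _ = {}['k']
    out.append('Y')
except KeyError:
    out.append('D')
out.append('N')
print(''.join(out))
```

Execution trace: 'J' (try body) → 'D' (except KeyError) → 'N' (after the try/except). Output: JDN

Answer: JDN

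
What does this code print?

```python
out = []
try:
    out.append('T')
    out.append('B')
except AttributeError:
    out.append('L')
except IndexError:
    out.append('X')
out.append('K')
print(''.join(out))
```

Execution trace: 'T' (try body) → 'B' (try body, no exception) → 'K' (after the try/except). Output: TBK

Answer: TBK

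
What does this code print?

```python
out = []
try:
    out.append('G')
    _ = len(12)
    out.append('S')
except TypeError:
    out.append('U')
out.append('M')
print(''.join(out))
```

Execution trace: 'G' (try body) → 'U' (except TypeError) → 'M' (after the try/except). Output: GUM

Answer: GUM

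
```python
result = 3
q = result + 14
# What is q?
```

Trace:
`result = 3` → result = 3
`q = result + 14` → q = 17
So q = 17

Answer: 17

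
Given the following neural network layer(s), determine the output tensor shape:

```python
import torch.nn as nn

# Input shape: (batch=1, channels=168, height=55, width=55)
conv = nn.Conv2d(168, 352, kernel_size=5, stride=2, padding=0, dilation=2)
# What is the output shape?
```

Input: (1, 168, 55, 55) -> Output: (1, 352, 24, 24)

Answer: (1, 352, 24, 24)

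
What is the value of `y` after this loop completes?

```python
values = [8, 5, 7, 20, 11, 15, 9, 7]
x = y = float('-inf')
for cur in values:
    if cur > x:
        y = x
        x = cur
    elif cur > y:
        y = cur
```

Second largest (with repeats) in [8, 5, 7, 20, 11, 15, 9, 7]
`y` takes the values: -inf → 5 → 7 → 8 → 11 → 15

Answer: 15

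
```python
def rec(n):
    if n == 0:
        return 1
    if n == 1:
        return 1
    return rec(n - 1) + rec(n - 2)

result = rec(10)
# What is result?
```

Build up from base cases: rec(0)=1, rec(1)=1, rec(2)=2, rec(3)=3, rec(4)=5, rec(5)=8, rec(6)=13, ..., rec(10)=89

Answer: 89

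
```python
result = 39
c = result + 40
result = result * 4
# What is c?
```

Trace:
`result = 39` → result = 39
`c = result + 40` → c = 79
`result = result * 4` → result = 156
So c = 79

Answer: 79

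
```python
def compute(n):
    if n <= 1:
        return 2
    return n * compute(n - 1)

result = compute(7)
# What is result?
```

compute(7) = 7 * 6 * 5 * 4 * 3 * 2 * 2 = 10080

Answer: 10080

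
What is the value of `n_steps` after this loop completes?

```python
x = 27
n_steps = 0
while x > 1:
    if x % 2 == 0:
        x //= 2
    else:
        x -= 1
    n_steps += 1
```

Steps to reduce 27 to 1
`n_steps` takes the values: 0 → 1 → 2 → 3 → 4 → 5 → 6 → 7

Answer: 7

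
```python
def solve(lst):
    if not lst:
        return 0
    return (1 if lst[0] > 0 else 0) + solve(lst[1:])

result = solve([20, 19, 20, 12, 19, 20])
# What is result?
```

Count of positive elements in [20, 19, 20, 12, 19, 20] = 6

Answer: 6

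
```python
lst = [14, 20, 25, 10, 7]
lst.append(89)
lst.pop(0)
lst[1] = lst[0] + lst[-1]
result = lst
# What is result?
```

Trace:
`lst = [14, 20, 25, 10, 7]` → lst = [14, 20, 25, 10, 7]
`lst.append(89)` → lst = [14, 20, 25, 10, 7, 89]
`lst.pop(0)` → lst = [20, 25, 10, 7, 89]
`lst[1] = lst[0] + lst[-1]` → lst = [20, 109, 10, 7, 89]
`result = lst` → result = [20, 109, 10, 7, 89]
So result = [20, 109, 10, 7, 89]

Answer: [20, 109, 10, 7, 89]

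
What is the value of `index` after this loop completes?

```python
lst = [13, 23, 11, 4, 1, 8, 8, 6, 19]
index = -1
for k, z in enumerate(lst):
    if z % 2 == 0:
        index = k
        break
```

First even number index in [13, 23, 11, 4, 1, 8, 8, 6, 19]
`index` takes the values: -1 → 3

Answer: 3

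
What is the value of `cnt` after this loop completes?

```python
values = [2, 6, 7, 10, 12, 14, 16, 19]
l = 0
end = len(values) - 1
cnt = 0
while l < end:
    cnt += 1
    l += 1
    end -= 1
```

Iterations until pointers meet (list length 8)
`cnt` takes the values: 0 → 1 → 2 → 3 → 4

Answer: 4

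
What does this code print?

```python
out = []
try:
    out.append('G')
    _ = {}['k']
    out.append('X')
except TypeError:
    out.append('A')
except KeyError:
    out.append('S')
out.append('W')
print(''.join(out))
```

Execution trace: 'G' (try body) → 'S' (except KeyError) → 'W' (after the try/except). Output: GSW

Answer: GSW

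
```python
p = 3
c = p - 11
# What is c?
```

Trace:
`p = 3` → p = 3
`c = p - 11` → c = -8
So c = -8

Answer: -8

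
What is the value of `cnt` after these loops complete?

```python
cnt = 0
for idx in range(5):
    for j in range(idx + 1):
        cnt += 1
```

Triangle: 1 + 2 + ... + 5
`cnt` takes the values: 0 → 1 → 2 → 3 → 4 → 5 → 6 → 7 → 8 → 9 → 10 → 11 → 12 → 13 → 14 → 15

Answer: 15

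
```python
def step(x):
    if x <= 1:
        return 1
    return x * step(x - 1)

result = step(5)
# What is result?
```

step(5) = 5 * 4 * 3 * 2 * 1 = 120

Answer: 120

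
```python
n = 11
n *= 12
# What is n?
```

Trace:
`n = 11` → n = 11
`n *= 12` → n = 132
So n = 132

Answer: 132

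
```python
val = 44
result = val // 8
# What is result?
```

Trace:
`val = 44` → val = 44
`result = val // 8` → result = 5
So result = 5

Answer: 5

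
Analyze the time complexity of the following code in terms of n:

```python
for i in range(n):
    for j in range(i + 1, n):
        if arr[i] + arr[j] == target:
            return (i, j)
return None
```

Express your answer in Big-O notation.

This is Two sum brute force. Time complexity: O(n²).

Answer: O(n²)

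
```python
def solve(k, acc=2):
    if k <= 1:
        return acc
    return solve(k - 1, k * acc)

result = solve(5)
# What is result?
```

Accumulator trace (n, acc): (5, 2) -> (4, 10) -> (3, 40) -> (2, 120) -> (1, 240) -> return 240

Answer: 240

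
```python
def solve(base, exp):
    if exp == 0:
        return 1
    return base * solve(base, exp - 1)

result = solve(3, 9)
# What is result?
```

solve(3, 9) = 3 * 3 * 3 * 3 * 3 * 3 * 3 * 3 * 3 = 19683

Answer: 19683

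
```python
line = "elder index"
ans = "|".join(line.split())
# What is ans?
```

Trace:
`line = "elder index"` → line = 'elder index'
`ans = "|".join(line.split())` → ans = 'elder|index'
So ans = 'elder|index'

Answer: 'elder|index'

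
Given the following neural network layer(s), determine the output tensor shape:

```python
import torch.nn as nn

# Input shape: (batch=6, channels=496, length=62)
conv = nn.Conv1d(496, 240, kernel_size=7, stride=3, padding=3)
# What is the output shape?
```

Input: (6, 496, 62) -> Output: (6, 240, 21)

Answer: (6, 240, 21)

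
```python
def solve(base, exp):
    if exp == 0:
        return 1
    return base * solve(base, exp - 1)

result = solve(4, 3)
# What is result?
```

solve(4, 3) = 4 * 4 * 4 = 64

Answer: 64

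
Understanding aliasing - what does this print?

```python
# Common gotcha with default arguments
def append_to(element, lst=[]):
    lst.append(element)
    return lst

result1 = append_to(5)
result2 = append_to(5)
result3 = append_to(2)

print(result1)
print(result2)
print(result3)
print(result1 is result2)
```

Key concept: mutable default argument gotcha.
Step by step:
`result1 = append_to(5)` → result1 = [5]
`result2 = append_to(5)` → result1 = [5, 5] (same object as result2); result2 = [5, 5] (same object as result1)
`result3 = append_to(2)` → result1 = [5, 5, 2] (same object as result2, result3); result2 = [5, 5, 2] (same object as result1, result3); result3 = [5, 5, 2] (same object as result1, result2)
`print(result1)` → prints [5, 5, 2]
`print(result2)` → prints [5, 5, 2]
`print(result3)` → prints [5, 5, 2]
`print(result1 is result2)` → prints True

Answer:
[5, 5, 2]
[5, 5, 2]
[5, 5, 2]
True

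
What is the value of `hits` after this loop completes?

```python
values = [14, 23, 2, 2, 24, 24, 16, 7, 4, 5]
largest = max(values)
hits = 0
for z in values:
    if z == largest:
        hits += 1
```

Count of max value 24 in [14, 23, 2, 2, 24, 24, 16, 7, 4, 5]
`hits` takes the values: 0 → 1 → 2

Answer: 2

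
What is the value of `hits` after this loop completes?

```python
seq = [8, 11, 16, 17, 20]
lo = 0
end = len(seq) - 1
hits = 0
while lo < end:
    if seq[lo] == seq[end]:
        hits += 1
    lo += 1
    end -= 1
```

Count matching pairs from ends
`hits` takes the values: 0

Answer: 0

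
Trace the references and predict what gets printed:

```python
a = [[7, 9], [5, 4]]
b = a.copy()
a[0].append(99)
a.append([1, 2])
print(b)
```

Key concept: shallow copy with nested lists.
Step by step:
`a = [[7, 9], [5, 4]]` → a = [[7, 9], [5, 4]]
`b = a.copy()` → b = [[7, 9], [5, 4]]
`a[0].append(99)` → a = [[7, 9, 99], [5, 4]]; b = [[7, 9, 99], [5, 4]]
`a.append([1, 2])` → a = [[7, 9, 99], [5, 4], [1, 2]]
`print(b)` → prints [[7, 9, 99], [5, 4]]

Answer: [[7, 9, 99], [5, 4]]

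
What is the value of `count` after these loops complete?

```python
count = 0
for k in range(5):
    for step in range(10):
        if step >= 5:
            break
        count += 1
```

Inner breaks at 5, outer runs 5 times
`count` takes the values: 0 → 1 → 2 → 3 → 4 → 5 → 6 → 7 → 8 → 9 → 10 → 11 → 12 → 13 → 14 → 15 → 16 → 17 → 18 → 19 → 20 → 21 → 22 → 23 → 24 → 25

Answer: 25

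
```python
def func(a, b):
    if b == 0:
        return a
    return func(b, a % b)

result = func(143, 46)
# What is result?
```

func(143, 46) -> func(46, 5) -> func(5, 1) -> func(1, 0) -> 1

Answer: 1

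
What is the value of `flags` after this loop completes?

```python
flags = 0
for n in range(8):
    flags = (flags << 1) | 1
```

Build 8 consecutive 1-bits: 0b11111111
`flags` takes the values: 0 → 1 → 3 → 7 → 15 → 31 → 63 → 127 → 255

Answer: 255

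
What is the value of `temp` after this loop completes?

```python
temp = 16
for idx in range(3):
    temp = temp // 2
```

Halve 3 times: 16 // 2^3 = 2
`temp` takes the values: 16 → 8 → 4 → 2

Answer: 2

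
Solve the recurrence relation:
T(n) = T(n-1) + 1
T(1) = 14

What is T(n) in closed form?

Unrolling: T(n) = T(1) + 1·(n-1) = 14 + 1(n-1) = n + 13.

Answer: T(n) = n + 13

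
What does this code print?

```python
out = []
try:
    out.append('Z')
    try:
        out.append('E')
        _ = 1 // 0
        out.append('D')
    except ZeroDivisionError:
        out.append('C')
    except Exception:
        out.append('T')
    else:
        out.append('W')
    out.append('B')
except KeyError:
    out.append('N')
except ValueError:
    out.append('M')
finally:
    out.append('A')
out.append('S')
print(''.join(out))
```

Execution trace: 'Z' (try body) → 'E' (inner try body) → 'C' (inner except ZeroDivisionError) → 'B' (try body, no exception) → 'A' (finally) → 'S' (after the try/except). Output: ZECBAS

Answer: ZECBAS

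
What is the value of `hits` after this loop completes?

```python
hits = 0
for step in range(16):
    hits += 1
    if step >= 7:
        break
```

Loop breaks when step reaches 7, hits is 8
`hits` takes the values: 0 → 1 → 2 → 3 → 4 → 5 → 6 → 7 → 8

Answer: 8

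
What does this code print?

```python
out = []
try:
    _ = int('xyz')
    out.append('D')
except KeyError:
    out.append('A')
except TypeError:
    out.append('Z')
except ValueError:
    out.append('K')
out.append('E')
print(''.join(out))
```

Execution trace: 'K' (except ValueError) → 'E' (after the try/except). Output: KE

Answer: KE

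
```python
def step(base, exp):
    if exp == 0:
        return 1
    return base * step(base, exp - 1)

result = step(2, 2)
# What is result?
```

step(2, 2) = 2 * 2 = 4

Answer: 4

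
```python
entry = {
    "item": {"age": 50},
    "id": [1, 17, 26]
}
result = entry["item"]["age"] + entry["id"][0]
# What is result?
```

Trace:
`entry = { ...` → entry = {'item': {'age': 50}, 'id': [1, 17, 26]}
`result = entry["item"]["age"] + entry["id"][0]` → result = 51
So result = 51

Answer: 51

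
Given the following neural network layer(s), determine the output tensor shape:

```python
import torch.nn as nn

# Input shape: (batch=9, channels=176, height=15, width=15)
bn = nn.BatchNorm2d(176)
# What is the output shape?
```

Input: (9, 176, 15, 15) -> Output: (9, 176, 15, 15)

Answer: (9, 176, 15, 15)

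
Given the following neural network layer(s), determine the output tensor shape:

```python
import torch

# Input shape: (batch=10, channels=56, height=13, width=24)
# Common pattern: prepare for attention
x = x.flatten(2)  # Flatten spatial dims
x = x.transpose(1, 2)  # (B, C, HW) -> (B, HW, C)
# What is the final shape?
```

Input: (10, 56, 13, 24) -> after flatten(2): (10, 56, 312) -> Output: (10, 312, 56)

Answer: (10, 312, 56)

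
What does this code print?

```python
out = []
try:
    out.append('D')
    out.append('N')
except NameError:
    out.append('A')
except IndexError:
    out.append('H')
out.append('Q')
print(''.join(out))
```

Execution trace: 'D' (try body) → 'N' (try body, no exception) → 'Q' (after the try/except). Output: DNQ

Answer: DNQ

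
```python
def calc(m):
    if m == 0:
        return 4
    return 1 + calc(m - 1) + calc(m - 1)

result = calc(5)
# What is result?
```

calc(m) = 1 + 2·calc(m-1), calc(0)=4. Closed form: (4+1)·2^5 - 1 = 159.

Answer: 159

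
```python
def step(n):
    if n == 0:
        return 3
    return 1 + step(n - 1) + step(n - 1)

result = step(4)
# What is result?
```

step(n) = 1 + 2·step(n-1), step(0)=3. Closed form: (3+1)·2^4 - 1 = 63.

Answer: 63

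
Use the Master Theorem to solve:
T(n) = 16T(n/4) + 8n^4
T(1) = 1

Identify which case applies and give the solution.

a=16, b=4, f(n)=8n^4. log_4(16) = 2. Since c=4 > 2 and the regularity condition holds (16(n/4)^4 = (16/4^4)n^4 with 16/4^4 < 1), Case 3 applies: T(n) = Θ(f(n)) = O(n^4).

Answer: O(n^4) - Case 3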